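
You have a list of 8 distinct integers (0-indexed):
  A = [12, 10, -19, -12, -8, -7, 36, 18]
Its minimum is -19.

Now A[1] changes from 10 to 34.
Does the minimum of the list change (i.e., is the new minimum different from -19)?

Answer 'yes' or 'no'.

Old min = -19
Change: A[1] 10 -> 34
Changed element was NOT the min; min changes only if 34 < -19.
New min = -19; changed? no

Answer: no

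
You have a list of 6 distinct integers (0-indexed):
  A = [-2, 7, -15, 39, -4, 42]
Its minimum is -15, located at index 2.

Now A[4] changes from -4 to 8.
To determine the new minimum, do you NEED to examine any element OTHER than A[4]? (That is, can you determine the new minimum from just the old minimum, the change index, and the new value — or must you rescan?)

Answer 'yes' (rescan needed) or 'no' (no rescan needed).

Answer: no

Derivation:
Old min = -15 at index 2
Change at index 4: -4 -> 8
Index 4 was NOT the min. New min = min(-15, 8). No rescan of other elements needed.
Needs rescan: no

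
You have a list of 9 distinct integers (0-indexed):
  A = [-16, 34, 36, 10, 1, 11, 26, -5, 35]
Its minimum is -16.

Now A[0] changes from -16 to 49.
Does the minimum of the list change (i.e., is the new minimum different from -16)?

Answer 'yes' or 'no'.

Old min = -16
Change: A[0] -16 -> 49
Changed element was the min; new min must be rechecked.
New min = -5; changed? yes

Answer: yes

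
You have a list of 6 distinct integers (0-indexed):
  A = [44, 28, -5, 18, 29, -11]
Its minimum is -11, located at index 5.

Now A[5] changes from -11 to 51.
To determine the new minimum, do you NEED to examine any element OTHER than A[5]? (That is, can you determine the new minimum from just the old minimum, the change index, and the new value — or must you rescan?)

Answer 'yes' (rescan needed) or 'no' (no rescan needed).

Old min = -11 at index 5
Change at index 5: -11 -> 51
Index 5 WAS the min and new value 51 > old min -11. Must rescan other elements to find the new min.
Needs rescan: yes

Answer: yes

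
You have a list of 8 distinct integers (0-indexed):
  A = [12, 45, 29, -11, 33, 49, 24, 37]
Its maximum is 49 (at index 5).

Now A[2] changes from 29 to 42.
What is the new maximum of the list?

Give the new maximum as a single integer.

Answer: 49

Derivation:
Old max = 49 (at index 5)
Change: A[2] 29 -> 42
Changed element was NOT the old max.
  New max = max(old_max, new_val) = max(49, 42) = 49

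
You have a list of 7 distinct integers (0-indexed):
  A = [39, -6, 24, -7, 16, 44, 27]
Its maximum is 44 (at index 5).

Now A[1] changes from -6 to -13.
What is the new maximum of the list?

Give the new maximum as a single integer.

Answer: 44

Derivation:
Old max = 44 (at index 5)
Change: A[1] -6 -> -13
Changed element was NOT the old max.
  New max = max(old_max, new_val) = max(44, -13) = 44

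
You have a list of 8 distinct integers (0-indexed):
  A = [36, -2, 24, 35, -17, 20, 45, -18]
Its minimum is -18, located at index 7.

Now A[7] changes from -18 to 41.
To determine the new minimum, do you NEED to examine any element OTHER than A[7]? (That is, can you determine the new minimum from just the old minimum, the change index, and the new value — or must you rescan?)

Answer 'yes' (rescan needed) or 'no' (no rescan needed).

Old min = -18 at index 7
Change at index 7: -18 -> 41
Index 7 WAS the min and new value 41 > old min -18. Must rescan other elements to find the new min.
Needs rescan: yes

Answer: yes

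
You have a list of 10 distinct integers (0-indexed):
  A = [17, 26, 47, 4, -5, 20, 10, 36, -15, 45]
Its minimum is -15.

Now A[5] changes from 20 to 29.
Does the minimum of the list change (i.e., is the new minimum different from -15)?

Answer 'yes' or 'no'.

Old min = -15
Change: A[5] 20 -> 29
Changed element was NOT the min; min changes only if 29 < -15.
New min = -15; changed? no

Answer: no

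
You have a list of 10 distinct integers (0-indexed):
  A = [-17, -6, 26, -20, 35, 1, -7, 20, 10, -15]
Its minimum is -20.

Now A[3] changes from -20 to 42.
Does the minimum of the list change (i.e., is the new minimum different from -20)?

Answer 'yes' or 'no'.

Answer: yes

Derivation:
Old min = -20
Change: A[3] -20 -> 42
Changed element was the min; new min must be rechecked.
New min = -17; changed? yes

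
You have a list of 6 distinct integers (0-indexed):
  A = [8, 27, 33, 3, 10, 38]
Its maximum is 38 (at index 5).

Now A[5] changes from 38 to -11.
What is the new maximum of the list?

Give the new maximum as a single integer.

Old max = 38 (at index 5)
Change: A[5] 38 -> -11
Changed element WAS the max -> may need rescan.
  Max of remaining elements: 33
  New max = max(-11, 33) = 33

Answer: 33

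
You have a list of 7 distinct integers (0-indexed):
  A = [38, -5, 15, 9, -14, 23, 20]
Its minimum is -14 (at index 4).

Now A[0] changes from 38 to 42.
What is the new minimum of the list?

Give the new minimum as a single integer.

Answer: -14

Derivation:
Old min = -14 (at index 4)
Change: A[0] 38 -> 42
Changed element was NOT the old min.
  New min = min(old_min, new_val) = min(-14, 42) = -14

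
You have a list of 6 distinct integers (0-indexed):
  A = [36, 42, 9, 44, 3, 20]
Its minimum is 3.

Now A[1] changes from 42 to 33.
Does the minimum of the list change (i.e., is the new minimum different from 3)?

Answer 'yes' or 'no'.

Old min = 3
Change: A[1] 42 -> 33
Changed element was NOT the min; min changes only if 33 < 3.
New min = 3; changed? no

Answer: no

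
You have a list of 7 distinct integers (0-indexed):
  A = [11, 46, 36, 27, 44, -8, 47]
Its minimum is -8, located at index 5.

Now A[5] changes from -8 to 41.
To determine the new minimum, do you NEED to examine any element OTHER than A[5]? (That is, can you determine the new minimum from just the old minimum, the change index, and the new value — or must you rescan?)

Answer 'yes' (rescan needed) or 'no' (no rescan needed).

Old min = -8 at index 5
Change at index 5: -8 -> 41
Index 5 WAS the min and new value 41 > old min -8. Must rescan other elements to find the new min.
Needs rescan: yes

Answer: yes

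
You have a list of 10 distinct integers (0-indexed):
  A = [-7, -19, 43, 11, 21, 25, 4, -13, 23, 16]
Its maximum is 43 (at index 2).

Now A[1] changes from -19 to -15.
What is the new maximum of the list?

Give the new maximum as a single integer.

Old max = 43 (at index 2)
Change: A[1] -19 -> -15
Changed element was NOT the old max.
  New max = max(old_max, new_val) = max(43, -15) = 43

Answer: 43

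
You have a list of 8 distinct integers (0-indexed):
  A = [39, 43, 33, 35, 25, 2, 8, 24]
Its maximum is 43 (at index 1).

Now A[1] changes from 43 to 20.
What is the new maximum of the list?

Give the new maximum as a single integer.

Old max = 43 (at index 1)
Change: A[1] 43 -> 20
Changed element WAS the max -> may need rescan.
  Max of remaining elements: 39
  New max = max(20, 39) = 39

Answer: 39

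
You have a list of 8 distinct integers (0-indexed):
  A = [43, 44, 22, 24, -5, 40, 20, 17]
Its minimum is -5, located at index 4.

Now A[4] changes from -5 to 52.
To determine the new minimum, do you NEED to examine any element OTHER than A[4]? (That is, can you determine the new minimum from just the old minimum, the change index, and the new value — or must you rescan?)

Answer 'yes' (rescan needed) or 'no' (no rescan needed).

Answer: yes

Derivation:
Old min = -5 at index 4
Change at index 4: -5 -> 52
Index 4 WAS the min and new value 52 > old min -5. Must rescan other elements to find the new min.
Needs rescan: yes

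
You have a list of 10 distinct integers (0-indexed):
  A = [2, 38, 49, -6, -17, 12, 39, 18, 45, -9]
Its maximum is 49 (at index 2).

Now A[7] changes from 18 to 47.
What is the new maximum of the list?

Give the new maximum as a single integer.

Old max = 49 (at index 2)
Change: A[7] 18 -> 47
Changed element was NOT the old max.
  New max = max(old_max, new_val) = max(49, 47) = 49

Answer: 49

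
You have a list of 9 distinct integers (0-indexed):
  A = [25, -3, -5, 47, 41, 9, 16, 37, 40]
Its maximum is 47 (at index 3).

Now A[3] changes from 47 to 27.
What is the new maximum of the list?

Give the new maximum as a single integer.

Old max = 47 (at index 3)
Change: A[3] 47 -> 27
Changed element WAS the max -> may need rescan.
  Max of remaining elements: 41
  New max = max(27, 41) = 41

Answer: 41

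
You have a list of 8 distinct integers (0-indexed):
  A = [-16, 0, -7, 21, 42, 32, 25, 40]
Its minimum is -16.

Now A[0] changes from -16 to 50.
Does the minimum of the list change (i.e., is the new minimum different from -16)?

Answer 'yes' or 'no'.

Answer: yes

Derivation:
Old min = -16
Change: A[0] -16 -> 50
Changed element was the min; new min must be rechecked.
New min = -7; changed? yes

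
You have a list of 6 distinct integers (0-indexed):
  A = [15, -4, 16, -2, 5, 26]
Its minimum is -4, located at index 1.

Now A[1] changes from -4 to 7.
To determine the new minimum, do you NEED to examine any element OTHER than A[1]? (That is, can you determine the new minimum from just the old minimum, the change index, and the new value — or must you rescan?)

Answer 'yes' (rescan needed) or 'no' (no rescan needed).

Answer: yes

Derivation:
Old min = -4 at index 1
Change at index 1: -4 -> 7
Index 1 WAS the min and new value 7 > old min -4. Must rescan other elements to find the new min.
Needs rescan: yes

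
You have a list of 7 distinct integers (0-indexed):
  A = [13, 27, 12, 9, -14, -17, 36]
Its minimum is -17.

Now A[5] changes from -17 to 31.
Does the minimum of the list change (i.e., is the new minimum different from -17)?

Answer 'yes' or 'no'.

Answer: yes

Derivation:
Old min = -17
Change: A[5] -17 -> 31
Changed element was the min; new min must be rechecked.
New min = -14; changed? yes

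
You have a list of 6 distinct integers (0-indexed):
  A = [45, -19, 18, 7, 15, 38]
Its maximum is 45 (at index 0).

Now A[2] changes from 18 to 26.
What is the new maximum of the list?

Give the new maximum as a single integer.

Old max = 45 (at index 0)
Change: A[2] 18 -> 26
Changed element was NOT the old max.
  New max = max(old_max, new_val) = max(45, 26) = 45

Answer: 45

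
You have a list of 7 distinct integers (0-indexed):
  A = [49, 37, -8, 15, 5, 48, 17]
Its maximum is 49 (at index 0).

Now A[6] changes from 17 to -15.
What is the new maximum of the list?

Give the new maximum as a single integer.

Answer: 49

Derivation:
Old max = 49 (at index 0)
Change: A[6] 17 -> -15
Changed element was NOT the old max.
  New max = max(old_max, new_val) = max(49, -15) = 49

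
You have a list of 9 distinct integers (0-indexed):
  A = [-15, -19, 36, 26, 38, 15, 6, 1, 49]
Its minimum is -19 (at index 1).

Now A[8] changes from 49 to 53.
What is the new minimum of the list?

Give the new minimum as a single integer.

Answer: -19

Derivation:
Old min = -19 (at index 1)
Change: A[8] 49 -> 53
Changed element was NOT the old min.
  New min = min(old_min, new_val) = min(-19, 53) = -19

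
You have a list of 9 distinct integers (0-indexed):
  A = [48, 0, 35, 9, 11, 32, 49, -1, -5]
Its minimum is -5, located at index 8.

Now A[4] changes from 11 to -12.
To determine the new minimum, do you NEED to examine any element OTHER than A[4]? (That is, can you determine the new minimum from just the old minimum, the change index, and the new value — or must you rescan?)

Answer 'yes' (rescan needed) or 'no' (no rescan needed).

Answer: no

Derivation:
Old min = -5 at index 8
Change at index 4: 11 -> -12
Index 4 was NOT the min. New min = min(-5, -12). No rescan of other elements needed.
Needs rescan: no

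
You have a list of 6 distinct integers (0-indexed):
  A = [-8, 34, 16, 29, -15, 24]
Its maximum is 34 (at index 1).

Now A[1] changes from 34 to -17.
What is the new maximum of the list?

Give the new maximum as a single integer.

Answer: 29

Derivation:
Old max = 34 (at index 1)
Change: A[1] 34 -> -17
Changed element WAS the max -> may need rescan.
  Max of remaining elements: 29
  New max = max(-17, 29) = 29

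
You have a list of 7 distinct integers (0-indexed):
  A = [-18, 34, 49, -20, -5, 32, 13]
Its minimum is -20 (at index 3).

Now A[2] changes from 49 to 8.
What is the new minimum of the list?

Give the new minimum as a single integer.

Answer: -20

Derivation:
Old min = -20 (at index 3)
Change: A[2] 49 -> 8
Changed element was NOT the old min.
  New min = min(old_min, new_val) = min(-20, 8) = -20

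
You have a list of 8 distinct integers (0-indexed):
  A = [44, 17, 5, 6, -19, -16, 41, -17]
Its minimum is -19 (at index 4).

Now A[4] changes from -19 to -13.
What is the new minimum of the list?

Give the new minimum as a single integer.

Old min = -19 (at index 4)
Change: A[4] -19 -> -13
Changed element WAS the min. Need to check: is -13 still <= all others?
  Min of remaining elements: -17
  New min = min(-13, -17) = -17

Answer: -17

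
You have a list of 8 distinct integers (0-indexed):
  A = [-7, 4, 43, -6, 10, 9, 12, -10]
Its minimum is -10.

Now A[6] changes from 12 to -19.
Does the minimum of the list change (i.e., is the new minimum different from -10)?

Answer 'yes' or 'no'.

Answer: yes

Derivation:
Old min = -10
Change: A[6] 12 -> -19
Changed element was NOT the min; min changes only if -19 < -10.
New min = -19; changed? yes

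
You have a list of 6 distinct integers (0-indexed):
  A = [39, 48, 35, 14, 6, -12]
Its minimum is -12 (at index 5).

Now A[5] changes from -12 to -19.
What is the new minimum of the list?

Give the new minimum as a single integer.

Answer: -19

Derivation:
Old min = -12 (at index 5)
Change: A[5] -12 -> -19
Changed element WAS the min. Need to check: is -19 still <= all others?
  Min of remaining elements: 6
  New min = min(-19, 6) = -19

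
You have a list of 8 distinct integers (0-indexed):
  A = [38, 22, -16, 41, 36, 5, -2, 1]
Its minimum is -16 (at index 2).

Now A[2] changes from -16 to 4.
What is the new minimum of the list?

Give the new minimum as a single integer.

Old min = -16 (at index 2)
Change: A[2] -16 -> 4
Changed element WAS the min. Need to check: is 4 still <= all others?
  Min of remaining elements: -2
  New min = min(4, -2) = -2

Answer: -2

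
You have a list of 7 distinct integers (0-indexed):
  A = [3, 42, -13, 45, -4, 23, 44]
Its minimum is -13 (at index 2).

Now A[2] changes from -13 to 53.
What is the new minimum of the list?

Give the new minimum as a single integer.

Answer: -4

Derivation:
Old min = -13 (at index 2)
Change: A[2] -13 -> 53
Changed element WAS the min. Need to check: is 53 still <= all others?
  Min of remaining elements: -4
  New min = min(53, -4) = -4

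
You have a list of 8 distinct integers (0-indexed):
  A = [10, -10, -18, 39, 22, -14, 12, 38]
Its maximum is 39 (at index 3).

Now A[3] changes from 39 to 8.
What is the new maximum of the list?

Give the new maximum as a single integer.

Answer: 38

Derivation:
Old max = 39 (at index 3)
Change: A[3] 39 -> 8
Changed element WAS the max -> may need rescan.
  Max of remaining elements: 38
  New max = max(8, 38) = 38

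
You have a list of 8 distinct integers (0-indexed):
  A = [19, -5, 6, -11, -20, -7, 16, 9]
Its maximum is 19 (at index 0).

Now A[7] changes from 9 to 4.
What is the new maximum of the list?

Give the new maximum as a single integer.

Old max = 19 (at index 0)
Change: A[7] 9 -> 4
Changed element was NOT the old max.
  New max = max(old_max, new_val) = max(19, 4) = 19

Answer: 19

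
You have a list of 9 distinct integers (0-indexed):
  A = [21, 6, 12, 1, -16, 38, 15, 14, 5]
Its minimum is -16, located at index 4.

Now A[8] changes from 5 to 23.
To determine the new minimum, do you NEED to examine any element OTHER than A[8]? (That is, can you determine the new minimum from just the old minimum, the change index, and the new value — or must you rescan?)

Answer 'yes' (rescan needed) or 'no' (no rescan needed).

Answer: no

Derivation:
Old min = -16 at index 4
Change at index 8: 5 -> 23
Index 8 was NOT the min. New min = min(-16, 23). No rescan of other elements needed.
Needs rescan: no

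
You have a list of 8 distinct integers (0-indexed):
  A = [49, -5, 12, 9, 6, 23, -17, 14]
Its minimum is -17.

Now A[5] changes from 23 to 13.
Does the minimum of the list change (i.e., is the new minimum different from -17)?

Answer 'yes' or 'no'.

Answer: no

Derivation:
Old min = -17
Change: A[5] 23 -> 13
Changed element was NOT the min; min changes only if 13 < -17.
New min = -17; changed? no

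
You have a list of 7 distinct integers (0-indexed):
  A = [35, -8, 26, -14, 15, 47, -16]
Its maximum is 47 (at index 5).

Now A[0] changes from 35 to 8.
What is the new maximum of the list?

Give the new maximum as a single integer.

Answer: 47

Derivation:
Old max = 47 (at index 5)
Change: A[0] 35 -> 8
Changed element was NOT the old max.
  New max = max(old_max, new_val) = max(47, 8) = 47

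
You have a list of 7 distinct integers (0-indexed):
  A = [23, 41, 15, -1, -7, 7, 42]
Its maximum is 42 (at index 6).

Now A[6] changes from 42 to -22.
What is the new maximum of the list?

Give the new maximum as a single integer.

Answer: 41

Derivation:
Old max = 42 (at index 6)
Change: A[6] 42 -> -22
Changed element WAS the max -> may need rescan.
  Max of remaining elements: 41
  New max = max(-22, 41) = 41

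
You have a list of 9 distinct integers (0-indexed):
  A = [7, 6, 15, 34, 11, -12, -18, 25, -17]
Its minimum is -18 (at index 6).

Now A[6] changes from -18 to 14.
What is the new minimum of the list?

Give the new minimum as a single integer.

Answer: -17

Derivation:
Old min = -18 (at index 6)
Change: A[6] -18 -> 14
Changed element WAS the min. Need to check: is 14 still <= all others?
  Min of remaining elements: -17
  New min = min(14, -17) = -17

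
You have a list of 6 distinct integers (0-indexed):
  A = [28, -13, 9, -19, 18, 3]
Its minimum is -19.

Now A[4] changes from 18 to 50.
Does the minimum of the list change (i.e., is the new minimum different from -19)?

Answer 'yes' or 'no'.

Answer: no

Derivation:
Old min = -19
Change: A[4] 18 -> 50
Changed element was NOT the min; min changes only if 50 < -19.
New min = -19; changed? no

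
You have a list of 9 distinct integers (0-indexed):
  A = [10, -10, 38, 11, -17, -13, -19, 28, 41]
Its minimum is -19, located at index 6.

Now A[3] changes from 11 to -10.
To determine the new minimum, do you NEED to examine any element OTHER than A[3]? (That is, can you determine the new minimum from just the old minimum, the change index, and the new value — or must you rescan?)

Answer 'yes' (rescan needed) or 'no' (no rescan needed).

Answer: no

Derivation:
Old min = -19 at index 6
Change at index 3: 11 -> -10
Index 3 was NOT the min. New min = min(-19, -10). No rescan of other elements needed.
Needs rescan: no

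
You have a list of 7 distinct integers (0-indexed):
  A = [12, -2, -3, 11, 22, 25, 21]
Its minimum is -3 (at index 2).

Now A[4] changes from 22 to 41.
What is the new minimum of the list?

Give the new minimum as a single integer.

Answer: -3

Derivation:
Old min = -3 (at index 2)
Change: A[4] 22 -> 41
Changed element was NOT the old min.
  New min = min(old_min, new_val) = min(-3, 41) = -3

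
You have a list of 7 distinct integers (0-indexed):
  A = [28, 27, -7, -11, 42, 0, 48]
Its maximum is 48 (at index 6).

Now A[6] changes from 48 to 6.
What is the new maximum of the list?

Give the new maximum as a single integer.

Answer: 42

Derivation:
Old max = 48 (at index 6)
Change: A[6] 48 -> 6
Changed element WAS the max -> may need rescan.
  Max of remaining elements: 42
  New max = max(6, 42) = 42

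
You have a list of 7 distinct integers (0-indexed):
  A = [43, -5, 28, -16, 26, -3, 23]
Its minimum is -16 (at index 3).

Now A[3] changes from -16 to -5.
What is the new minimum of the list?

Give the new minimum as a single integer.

Answer: -5

Derivation:
Old min = -16 (at index 3)
Change: A[3] -16 -> -5
Changed element WAS the min. Need to check: is -5 still <= all others?
  Min of remaining elements: -5
  New min = min(-5, -5) = -5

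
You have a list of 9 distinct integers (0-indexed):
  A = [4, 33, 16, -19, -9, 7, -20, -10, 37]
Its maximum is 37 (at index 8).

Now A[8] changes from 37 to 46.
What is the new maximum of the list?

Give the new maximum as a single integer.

Old max = 37 (at index 8)
Change: A[8] 37 -> 46
Changed element WAS the max -> may need rescan.
  Max of remaining elements: 33
  New max = max(46, 33) = 46

Answer: 46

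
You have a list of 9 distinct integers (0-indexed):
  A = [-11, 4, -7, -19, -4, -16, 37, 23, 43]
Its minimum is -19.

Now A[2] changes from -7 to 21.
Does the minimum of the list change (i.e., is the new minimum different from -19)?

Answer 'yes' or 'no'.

Old min = -19
Change: A[2] -7 -> 21
Changed element was NOT the min; min changes only if 21 < -19.
New min = -19; changed? no

Answer: no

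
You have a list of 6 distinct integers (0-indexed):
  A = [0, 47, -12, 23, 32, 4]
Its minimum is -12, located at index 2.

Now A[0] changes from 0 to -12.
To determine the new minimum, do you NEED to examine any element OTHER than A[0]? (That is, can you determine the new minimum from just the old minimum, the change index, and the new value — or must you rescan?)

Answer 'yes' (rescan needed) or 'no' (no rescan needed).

Old min = -12 at index 2
Change at index 0: 0 -> -12
Index 0 was NOT the min. New min = min(-12, -12). No rescan of other elements needed.
Needs rescan: no

Answer: no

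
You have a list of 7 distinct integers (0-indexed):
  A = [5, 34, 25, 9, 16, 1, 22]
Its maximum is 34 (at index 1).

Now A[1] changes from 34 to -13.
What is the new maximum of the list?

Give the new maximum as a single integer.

Answer: 25

Derivation:
Old max = 34 (at index 1)
Change: A[1] 34 -> -13
Changed element WAS the max -> may need rescan.
  Max of remaining elements: 25
  New max = max(-13, 25) = 25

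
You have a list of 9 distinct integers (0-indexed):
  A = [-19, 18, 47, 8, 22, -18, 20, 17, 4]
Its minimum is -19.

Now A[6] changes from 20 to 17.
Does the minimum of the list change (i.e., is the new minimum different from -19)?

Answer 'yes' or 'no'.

Answer: no

Derivation:
Old min = -19
Change: A[6] 20 -> 17
Changed element was NOT the min; min changes only if 17 < -19.
New min = -19; changed? no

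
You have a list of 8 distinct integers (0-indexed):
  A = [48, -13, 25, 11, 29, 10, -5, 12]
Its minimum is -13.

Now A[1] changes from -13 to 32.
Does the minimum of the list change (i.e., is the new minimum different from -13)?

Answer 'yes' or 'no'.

Answer: yes

Derivation:
Old min = -13
Change: A[1] -13 -> 32
Changed element was the min; new min must be rechecked.
New min = -5; changed? yes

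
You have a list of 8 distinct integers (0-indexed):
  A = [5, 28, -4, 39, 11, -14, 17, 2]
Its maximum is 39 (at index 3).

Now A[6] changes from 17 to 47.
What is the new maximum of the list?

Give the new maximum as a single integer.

Old max = 39 (at index 3)
Change: A[6] 17 -> 47
Changed element was NOT the old max.
  New max = max(old_max, new_val) = max(39, 47) = 47

Answer: 47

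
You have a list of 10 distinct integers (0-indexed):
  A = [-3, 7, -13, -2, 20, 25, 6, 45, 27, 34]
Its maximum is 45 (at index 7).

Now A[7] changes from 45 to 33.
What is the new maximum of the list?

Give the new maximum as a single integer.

Answer: 34

Derivation:
Old max = 45 (at index 7)
Change: A[7] 45 -> 33
Changed element WAS the max -> may need rescan.
  Max of remaining elements: 34
  New max = max(33, 34) = 34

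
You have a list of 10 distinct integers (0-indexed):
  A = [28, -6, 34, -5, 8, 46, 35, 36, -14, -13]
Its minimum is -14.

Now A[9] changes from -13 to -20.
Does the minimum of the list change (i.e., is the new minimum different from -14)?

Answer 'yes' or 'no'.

Answer: yes

Derivation:
Old min = -14
Change: A[9] -13 -> -20
Changed element was NOT the min; min changes only if -20 < -14.
New min = -20; changed? yes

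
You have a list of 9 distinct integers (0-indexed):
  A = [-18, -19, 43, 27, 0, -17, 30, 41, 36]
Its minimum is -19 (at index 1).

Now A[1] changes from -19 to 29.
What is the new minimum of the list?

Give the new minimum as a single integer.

Old min = -19 (at index 1)
Change: A[1] -19 -> 29
Changed element WAS the min. Need to check: is 29 still <= all others?
  Min of remaining elements: -18
  New min = min(29, -18) = -18

Answer: -18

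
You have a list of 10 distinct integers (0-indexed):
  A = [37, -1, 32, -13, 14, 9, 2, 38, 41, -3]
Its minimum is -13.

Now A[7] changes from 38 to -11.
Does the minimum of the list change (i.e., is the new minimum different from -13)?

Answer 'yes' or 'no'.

Old min = -13
Change: A[7] 38 -> -11
Changed element was NOT the min; min changes only if -11 < -13.
New min = -13; changed? no

Answer: no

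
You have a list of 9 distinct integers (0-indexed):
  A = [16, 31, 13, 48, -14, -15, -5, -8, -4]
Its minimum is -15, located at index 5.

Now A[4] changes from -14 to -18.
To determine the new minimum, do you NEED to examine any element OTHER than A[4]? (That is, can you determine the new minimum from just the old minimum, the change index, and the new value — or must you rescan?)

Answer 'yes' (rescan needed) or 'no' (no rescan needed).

Answer: no

Derivation:
Old min = -15 at index 5
Change at index 4: -14 -> -18
Index 4 was NOT the min. New min = min(-15, -18). No rescan of other elements needed.
Needs rescan: no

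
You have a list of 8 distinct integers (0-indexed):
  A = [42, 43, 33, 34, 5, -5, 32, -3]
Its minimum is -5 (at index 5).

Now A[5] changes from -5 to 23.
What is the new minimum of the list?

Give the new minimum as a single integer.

Old min = -5 (at index 5)
Change: A[5] -5 -> 23
Changed element WAS the min. Need to check: is 23 still <= all others?
  Min of remaining elements: -3
  New min = min(23, -3) = -3

Answer: -3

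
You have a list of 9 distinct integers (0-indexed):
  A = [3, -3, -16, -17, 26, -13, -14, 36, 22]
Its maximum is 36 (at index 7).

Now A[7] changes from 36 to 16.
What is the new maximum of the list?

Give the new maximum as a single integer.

Old max = 36 (at index 7)
Change: A[7] 36 -> 16
Changed element WAS the max -> may need rescan.
  Max of remaining elements: 26
  New max = max(16, 26) = 26

Answer: 26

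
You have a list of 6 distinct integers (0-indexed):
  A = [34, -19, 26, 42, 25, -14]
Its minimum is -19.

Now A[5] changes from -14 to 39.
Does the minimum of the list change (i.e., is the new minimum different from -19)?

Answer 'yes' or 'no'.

Old min = -19
Change: A[5] -14 -> 39
Changed element was NOT the min; min changes only if 39 < -19.
New min = -19; changed? no

Answer: no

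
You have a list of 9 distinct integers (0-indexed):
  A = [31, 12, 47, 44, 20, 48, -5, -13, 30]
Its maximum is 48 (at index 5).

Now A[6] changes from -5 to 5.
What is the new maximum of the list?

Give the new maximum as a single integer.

Answer: 48

Derivation:
Old max = 48 (at index 5)
Change: A[6] -5 -> 5
Changed element was NOT the old max.
  New max = max(old_max, new_val) = max(48, 5) = 48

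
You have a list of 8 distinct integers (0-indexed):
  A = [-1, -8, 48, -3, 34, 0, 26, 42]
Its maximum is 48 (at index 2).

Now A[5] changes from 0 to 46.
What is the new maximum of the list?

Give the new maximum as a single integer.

Old max = 48 (at index 2)
Change: A[5] 0 -> 46
Changed element was NOT the old max.
  New max = max(old_max, new_val) = max(48, 46) = 48

Answer: 48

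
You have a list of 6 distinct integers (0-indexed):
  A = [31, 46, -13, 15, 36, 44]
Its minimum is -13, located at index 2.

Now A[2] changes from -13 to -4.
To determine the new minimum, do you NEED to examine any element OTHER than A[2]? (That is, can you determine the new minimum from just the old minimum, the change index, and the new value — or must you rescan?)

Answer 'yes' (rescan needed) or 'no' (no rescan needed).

Old min = -13 at index 2
Change at index 2: -13 -> -4
Index 2 WAS the min and new value -4 > old min -13. Must rescan other elements to find the new min.
Needs rescan: yes

Answer: yes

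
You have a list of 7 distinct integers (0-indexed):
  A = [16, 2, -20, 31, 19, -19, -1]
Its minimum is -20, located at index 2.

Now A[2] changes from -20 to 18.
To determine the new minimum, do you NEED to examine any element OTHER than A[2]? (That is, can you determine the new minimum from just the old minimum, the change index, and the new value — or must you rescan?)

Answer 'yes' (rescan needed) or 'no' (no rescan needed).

Old min = -20 at index 2
Change at index 2: -20 -> 18
Index 2 WAS the min and new value 18 > old min -20. Must rescan other elements to find the new min.
Needs rescan: yes

Answer: yes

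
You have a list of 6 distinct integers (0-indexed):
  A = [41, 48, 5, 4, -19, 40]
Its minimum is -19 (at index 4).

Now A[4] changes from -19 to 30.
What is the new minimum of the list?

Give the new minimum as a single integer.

Answer: 4

Derivation:
Old min = -19 (at index 4)
Change: A[4] -19 -> 30
Changed element WAS the min. Need to check: is 30 still <= all others?
  Min of remaining elements: 4
  New min = min(30, 4) = 4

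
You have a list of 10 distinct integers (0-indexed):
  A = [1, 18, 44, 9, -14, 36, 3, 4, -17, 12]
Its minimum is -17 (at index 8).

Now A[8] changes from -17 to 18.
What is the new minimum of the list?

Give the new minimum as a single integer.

Answer: -14

Derivation:
Old min = -17 (at index 8)
Change: A[8] -17 -> 18
Changed element WAS the min. Need to check: is 18 still <= all others?
  Min of remaining elements: -14
  New min = min(18, -14) = -14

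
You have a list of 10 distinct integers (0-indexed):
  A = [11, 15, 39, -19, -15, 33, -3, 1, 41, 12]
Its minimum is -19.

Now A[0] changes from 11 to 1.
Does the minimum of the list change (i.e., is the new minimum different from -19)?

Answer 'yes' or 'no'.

Answer: no

Derivation:
Old min = -19
Change: A[0] 11 -> 1
Changed element was NOT the min; min changes only if 1 < -19.
New min = -19; changed? no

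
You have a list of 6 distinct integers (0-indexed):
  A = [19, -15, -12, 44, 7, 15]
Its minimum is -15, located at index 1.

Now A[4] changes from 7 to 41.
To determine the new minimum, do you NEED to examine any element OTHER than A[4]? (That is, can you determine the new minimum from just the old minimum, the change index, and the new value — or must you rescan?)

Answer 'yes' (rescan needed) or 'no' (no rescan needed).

Answer: no

Derivation:
Old min = -15 at index 1
Change at index 4: 7 -> 41
Index 4 was NOT the min. New min = min(-15, 41). No rescan of other elements needed.
Needs rescan: no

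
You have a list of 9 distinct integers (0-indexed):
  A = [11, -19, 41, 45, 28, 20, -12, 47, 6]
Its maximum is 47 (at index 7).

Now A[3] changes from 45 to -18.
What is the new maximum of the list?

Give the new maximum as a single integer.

Old max = 47 (at index 7)
Change: A[3] 45 -> -18
Changed element was NOT the old max.
  New max = max(old_max, new_val) = max(47, -18) = 47

Answer: 47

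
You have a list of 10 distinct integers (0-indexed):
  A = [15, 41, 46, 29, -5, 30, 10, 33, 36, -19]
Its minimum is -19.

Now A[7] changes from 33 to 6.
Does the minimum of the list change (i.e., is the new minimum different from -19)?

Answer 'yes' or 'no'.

Old min = -19
Change: A[7] 33 -> 6
Changed element was NOT the min; min changes only if 6 < -19.
New min = -19; changed? no

Answer: no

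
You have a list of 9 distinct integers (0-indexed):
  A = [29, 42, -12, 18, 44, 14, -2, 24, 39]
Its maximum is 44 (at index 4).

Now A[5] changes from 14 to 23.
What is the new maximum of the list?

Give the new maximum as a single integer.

Answer: 44

Derivation:
Old max = 44 (at index 4)
Change: A[5] 14 -> 23
Changed element was NOT the old max.
  New max = max(old_max, new_val) = max(44, 23) = 44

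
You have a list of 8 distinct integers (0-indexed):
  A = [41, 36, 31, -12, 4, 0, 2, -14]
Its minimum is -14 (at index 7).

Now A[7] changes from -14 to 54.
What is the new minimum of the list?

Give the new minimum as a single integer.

Old min = -14 (at index 7)
Change: A[7] -14 -> 54
Changed element WAS the min. Need to check: is 54 still <= all others?
  Min of remaining elements: -12
  New min = min(54, -12) = -12

Answer: -12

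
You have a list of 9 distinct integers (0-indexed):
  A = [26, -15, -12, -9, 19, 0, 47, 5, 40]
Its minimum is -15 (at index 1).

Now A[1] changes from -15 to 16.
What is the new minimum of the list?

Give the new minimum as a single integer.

Old min = -15 (at index 1)
Change: A[1] -15 -> 16
Changed element WAS the min. Need to check: is 16 still <= all others?
  Min of remaining elements: -12
  New min = min(16, -12) = -12

Answer: -12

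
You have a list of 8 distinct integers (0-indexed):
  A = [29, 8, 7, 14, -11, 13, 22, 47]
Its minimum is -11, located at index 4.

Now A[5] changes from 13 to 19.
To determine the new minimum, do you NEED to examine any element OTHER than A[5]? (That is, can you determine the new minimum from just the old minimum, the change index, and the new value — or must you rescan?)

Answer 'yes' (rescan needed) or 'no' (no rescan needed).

Old min = -11 at index 4
Change at index 5: 13 -> 19
Index 5 was NOT the min. New min = min(-11, 19). No rescan of other elements needed.
Needs rescan: no

Answer: no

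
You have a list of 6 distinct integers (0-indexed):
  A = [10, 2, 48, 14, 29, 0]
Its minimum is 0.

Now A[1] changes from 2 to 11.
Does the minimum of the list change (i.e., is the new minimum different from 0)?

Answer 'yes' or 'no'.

Answer: no

Derivation:
Old min = 0
Change: A[1] 2 -> 11
Changed element was NOT the min; min changes only if 11 < 0.
New min = 0; changed? no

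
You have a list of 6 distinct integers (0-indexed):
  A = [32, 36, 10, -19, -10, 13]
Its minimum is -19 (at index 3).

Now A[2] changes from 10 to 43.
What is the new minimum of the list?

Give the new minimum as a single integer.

Answer: -19

Derivation:
Old min = -19 (at index 3)
Change: A[2] 10 -> 43
Changed element was NOT the old min.
  New min = min(old_min, new_val) = min(-19, 43) = -19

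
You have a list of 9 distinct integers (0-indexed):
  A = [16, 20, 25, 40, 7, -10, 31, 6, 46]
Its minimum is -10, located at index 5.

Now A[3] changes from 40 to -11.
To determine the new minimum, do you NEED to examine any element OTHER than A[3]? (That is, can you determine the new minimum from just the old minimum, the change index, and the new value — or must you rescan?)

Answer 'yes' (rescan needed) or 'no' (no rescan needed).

Old min = -10 at index 5
Change at index 3: 40 -> -11
Index 3 was NOT the min. New min = min(-10, -11). No rescan of other elements needed.
Needs rescan: no

Answer: no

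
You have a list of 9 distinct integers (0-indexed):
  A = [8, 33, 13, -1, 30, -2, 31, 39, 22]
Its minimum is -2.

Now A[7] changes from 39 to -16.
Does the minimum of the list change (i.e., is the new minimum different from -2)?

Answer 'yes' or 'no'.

Answer: yes

Derivation:
Old min = -2
Change: A[7] 39 -> -16
Changed element was NOT the min; min changes only if -16 < -2.
New min = -16; changed? yes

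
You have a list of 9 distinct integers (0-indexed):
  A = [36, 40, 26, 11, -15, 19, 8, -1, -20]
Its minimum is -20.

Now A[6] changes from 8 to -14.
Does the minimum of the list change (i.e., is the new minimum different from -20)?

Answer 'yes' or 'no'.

Old min = -20
Change: A[6] 8 -> -14
Changed element was NOT the min; min changes only if -14 < -20.
New min = -20; changed? no

Answer: no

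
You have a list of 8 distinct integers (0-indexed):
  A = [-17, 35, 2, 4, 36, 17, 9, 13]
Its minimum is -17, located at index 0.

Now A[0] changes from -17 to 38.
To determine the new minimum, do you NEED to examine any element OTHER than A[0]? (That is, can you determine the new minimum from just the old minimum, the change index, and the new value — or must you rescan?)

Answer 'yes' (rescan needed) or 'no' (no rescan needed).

Answer: yes

Derivation:
Old min = -17 at index 0
Change at index 0: -17 -> 38
Index 0 WAS the min and new value 38 > old min -17. Must rescan other elements to find the new min.
Needs rescan: yes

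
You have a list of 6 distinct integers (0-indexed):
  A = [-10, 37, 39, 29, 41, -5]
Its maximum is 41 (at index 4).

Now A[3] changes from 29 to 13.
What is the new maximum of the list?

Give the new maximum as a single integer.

Answer: 41

Derivation:
Old max = 41 (at index 4)
Change: A[3] 29 -> 13
Changed element was NOT the old max.
  New max = max(old_max, new_val) = max(41, 13) = 41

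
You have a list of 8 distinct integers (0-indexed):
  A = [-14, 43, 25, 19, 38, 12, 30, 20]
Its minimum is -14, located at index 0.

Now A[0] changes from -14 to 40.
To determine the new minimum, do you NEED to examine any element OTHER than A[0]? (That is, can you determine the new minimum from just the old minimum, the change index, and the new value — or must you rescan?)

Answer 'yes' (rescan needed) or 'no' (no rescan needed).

Old min = -14 at index 0
Change at index 0: -14 -> 40
Index 0 WAS the min and new value 40 > old min -14. Must rescan other elements to find the new min.
Needs rescan: yes

Answer: yes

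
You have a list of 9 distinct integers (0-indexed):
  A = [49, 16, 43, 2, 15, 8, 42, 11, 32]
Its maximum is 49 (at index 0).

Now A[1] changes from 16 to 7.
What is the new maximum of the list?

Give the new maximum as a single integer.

Answer: 49

Derivation:
Old max = 49 (at index 0)
Change: A[1] 16 -> 7
Changed element was NOT the old max.
  New max = max(old_max, new_val) = max(49, 7) = 49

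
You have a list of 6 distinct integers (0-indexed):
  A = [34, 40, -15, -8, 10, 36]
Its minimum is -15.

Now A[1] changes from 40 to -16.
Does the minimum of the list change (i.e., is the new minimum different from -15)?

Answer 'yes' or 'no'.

Old min = -15
Change: A[1] 40 -> -16
Changed element was NOT the min; min changes only if -16 < -15.
New min = -16; changed? yes

Answer: yes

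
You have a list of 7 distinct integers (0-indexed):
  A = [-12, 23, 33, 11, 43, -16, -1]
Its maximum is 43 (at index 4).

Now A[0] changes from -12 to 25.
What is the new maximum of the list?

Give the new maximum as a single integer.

Answer: 43

Derivation:
Old max = 43 (at index 4)
Change: A[0] -12 -> 25
Changed element was NOT the old max.
  New max = max(old_max, new_val) = max(43, 25) = 43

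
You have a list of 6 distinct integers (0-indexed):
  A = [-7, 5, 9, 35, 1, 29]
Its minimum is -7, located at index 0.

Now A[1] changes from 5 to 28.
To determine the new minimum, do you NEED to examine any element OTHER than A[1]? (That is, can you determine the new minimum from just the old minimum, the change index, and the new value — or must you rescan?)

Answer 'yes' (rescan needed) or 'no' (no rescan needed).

Old min = -7 at index 0
Change at index 1: 5 -> 28
Index 1 was NOT the min. New min = min(-7, 28). No rescan of other elements needed.
Needs rescan: no

Answer: no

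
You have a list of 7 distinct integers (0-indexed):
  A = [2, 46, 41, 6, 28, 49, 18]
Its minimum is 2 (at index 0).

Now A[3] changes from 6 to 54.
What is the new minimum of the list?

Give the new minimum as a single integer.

Answer: 2

Derivation:
Old min = 2 (at index 0)
Change: A[3] 6 -> 54
Changed element was NOT the old min.
  New min = min(old_min, new_val) = min(2, 54) = 2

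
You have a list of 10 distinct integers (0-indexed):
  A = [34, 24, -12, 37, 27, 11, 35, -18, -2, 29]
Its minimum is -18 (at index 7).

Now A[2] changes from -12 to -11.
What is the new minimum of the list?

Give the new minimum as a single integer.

Answer: -18

Derivation:
Old min = -18 (at index 7)
Change: A[2] -12 -> -11
Changed element was NOT the old min.
  New min = min(old_min, new_val) = min(-18, -11) = -18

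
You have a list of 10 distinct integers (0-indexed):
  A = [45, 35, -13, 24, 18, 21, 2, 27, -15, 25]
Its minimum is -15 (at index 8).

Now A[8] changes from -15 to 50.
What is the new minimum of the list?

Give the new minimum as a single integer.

Answer: -13

Derivation:
Old min = -15 (at index 8)
Change: A[8] -15 -> 50
Changed element WAS the min. Need to check: is 50 still <= all others?
  Min of remaining elements: -13
  New min = min(50, -13) = -13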